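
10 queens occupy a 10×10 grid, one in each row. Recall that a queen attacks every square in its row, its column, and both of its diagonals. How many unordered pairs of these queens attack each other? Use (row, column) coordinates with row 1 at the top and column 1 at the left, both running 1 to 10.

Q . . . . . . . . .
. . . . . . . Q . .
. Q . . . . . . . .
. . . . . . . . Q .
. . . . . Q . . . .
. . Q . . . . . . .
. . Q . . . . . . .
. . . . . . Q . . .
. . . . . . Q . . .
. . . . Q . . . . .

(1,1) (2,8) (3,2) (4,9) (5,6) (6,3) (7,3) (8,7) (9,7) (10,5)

5

Same column: (6,3)–(7,3) (column 3); (8,7)–(9,7) (column 7).
Same diagonal: (2,8)–(7,3) (|2−7| = |8−3| = 5); (3,2)–(8,7) (|3−8| = |2−7| = 5); (8,7)–(10,5) (|8−10| = |7−5| = 2).
Total attacking pairs: 5.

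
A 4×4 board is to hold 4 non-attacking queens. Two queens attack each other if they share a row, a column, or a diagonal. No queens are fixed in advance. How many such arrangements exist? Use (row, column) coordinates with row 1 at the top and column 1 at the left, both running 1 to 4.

Branch on row 1: col 1 → 0; col 2 → 1; col 3 → 1; col 4 → 0.
Sum: 0 + 1 + 1 + 0 = 2.
(This is the classic 4-queens count.)

2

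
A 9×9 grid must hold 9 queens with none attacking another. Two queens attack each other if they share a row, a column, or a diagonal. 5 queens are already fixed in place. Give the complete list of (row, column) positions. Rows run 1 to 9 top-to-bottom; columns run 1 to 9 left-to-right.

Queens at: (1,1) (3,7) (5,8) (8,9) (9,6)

Row 2: attacked by (1,1)→{1,2}; (3,7)→{6,7,8}; (5,8)→{5,8}; (8,9)→{3,9}; (9,6)→{6}. Safe: 4. Place at column 4.
Row 4: attacked by (1,1)→{1,4}; (2,4)→{2,4,6}; (3,7)→{6,7,8}; (5,8)→{7,8,9}; (8,9)→{5,9}; (9,6)→{1,6}. Safe: 3. Place at column 3.
Row 6: attacked by (1,1)→{1,6}; (2,4)→{4,8}; (3,7)→{4,7}; (4,3)→{1,3,5}; (5,8)→{7,8,9}; (8,9)→{7,9}; (9,6)→{3,6,9}. Safe: 2. Place at column 2.
Row 7: attacked by (1,1)→{1,7}; (2,4)→{4,9}; (3,7)→{3,7}; (4,3)→{3,6}; (5,8)→{6,8}; (6,2)→{1,2,3}; (8,9)→{8,9}; (9,6)→{4,6,8}. Safe: 5. Place at column 5.
Columns [1, 4, 7, 3, 8, 2, 5, 9, 6], r−c [0, -2, -4, 1, -3, 4, 2, -1, 3], r+c [2, 6, 10, 7, 13, 8, 12, 17, 15] are all distinct, so no two queens attack.

(1,1) (2,4) (3,7) (4,3) (5,8) (6,2) (7,5) (8,9) (9,6)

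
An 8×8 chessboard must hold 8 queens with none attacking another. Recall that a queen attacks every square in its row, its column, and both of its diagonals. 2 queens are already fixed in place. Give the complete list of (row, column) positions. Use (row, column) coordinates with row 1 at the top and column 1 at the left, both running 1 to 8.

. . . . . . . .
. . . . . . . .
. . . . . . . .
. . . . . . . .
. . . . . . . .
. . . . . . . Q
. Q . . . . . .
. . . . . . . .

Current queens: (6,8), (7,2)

(1,6) (2,3) (3,7) (4,4) (5,1) (6,8) (7,2) (8,5)

Row 1: attacked by (6,8)→{3,8}; (7,2)→{2,8}. Safe: 1, 4, 5, 6, 7. Place at column 6.
Row 2: attacked by (1,6)→{5,6,7}; (6,8)→{4,8}; (7,2)→{2,7}. Safe: 1, 3. Place at column 3.
Row 3: attacked by (1,6)→{4,6,8}; (2,3)→{2,3,4}; (6,8)→{5,8}; (7,2)→{2,6}. Safe: 1, 7. Place at column 7.
Row 4: attacked by (1,6)→{3,6}; (2,3)→{1,3,5}; (3,7)→{6,7,8}; (6,8)→{6,8}; (7,2)→{2,5}. Safe: 4. Place at column 4.
Row 5: attacked by (1,6)→{2,6}; (2,3)→{3,6}; (3,7)→{5,7}; (4,4)→{3,4,5}; (6,8)→{7,8}; (7,2)→{2,4}. Safe: 1. Place at column 1.
Row 8: attacked by (1,6)→{6}; (2,3)→{3}; (3,7)→{2,7}; (4,4)→{4,8}; (5,1)→{1,4}; (6,8)→{6,8}; (7,2)→{1,2,3}. Safe: 5. Place at column 5.
Columns [6, 3, 7, 4, 1, 8, 2, 5], r−c [-5, -1, -4, 0, 4, -2, 5, 3], r+c [7, 5, 10, 8, 6, 14, 9, 13] are all distinct, so no two queens attack.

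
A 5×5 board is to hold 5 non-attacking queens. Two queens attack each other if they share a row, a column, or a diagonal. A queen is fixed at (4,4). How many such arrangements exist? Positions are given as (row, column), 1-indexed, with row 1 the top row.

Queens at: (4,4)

2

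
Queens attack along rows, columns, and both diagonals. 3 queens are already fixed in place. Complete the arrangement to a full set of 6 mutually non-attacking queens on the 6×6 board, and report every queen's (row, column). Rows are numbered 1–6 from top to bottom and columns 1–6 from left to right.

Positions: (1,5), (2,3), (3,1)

(1,5) (2,3) (3,1) (4,6) (5,4) (6,2)

Row 4: attacked by (1,5)→{2,5}; (2,3)→{1,3,5}; (3,1)→{1,2}. Safe: 4, 6. Place at column 6.
Row 5: attacked by (1,5)→{1,5}; (2,3)→{3,6}; (3,1)→{1,3}; (4,6)→{5,6}. Safe: 2, 4. Place at column 4.
Row 6: attacked by (1,5)→{5}; (2,3)→{3}; (3,1)→{1,4}; (4,6)→{4,6}; (5,4)→{3,4,5}. Safe: 2. Place at column 2.
Columns [5, 3, 1, 6, 4, 2], r−c [-4, -1, 2, -2, 1, 4], r+c [6, 5, 4, 10, 9, 8] are all distinct, so no two queens attack.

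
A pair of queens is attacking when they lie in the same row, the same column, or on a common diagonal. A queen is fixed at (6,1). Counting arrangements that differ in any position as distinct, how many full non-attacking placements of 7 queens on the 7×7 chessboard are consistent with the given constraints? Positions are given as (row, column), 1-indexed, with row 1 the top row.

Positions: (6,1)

7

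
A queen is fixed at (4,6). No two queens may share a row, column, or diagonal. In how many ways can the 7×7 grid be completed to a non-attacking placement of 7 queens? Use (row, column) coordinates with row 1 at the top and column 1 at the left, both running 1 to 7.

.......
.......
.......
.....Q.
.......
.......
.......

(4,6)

Branch on row 1: col 1 → 1; col 2 → 0; col 4 → 2; col 5 → 2; col 7 → 1.
Sum: 1 + 0 + 2 + 2 + 1 = 6.

6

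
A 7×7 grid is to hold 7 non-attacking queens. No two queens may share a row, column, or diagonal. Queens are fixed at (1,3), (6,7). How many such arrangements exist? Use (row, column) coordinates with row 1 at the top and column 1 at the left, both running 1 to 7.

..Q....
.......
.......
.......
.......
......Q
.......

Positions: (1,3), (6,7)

Branch on row 2: col 1 → 2; col 5 → 0; col 6 → 0.
Sum: 2 + 0 + 0 = 2.

2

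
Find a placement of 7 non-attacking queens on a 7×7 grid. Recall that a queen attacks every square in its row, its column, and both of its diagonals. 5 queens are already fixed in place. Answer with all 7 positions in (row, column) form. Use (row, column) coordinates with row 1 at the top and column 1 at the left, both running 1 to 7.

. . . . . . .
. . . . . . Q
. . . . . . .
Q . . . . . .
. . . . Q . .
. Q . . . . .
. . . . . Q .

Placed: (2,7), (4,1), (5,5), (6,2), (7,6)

Row 1: attacked by (2,7)→{6,7}; (4,1)→{1,4}; (5,5)→{1,5}; (6,2)→{2,7}; (7,6)→{6}. Safe: 3. Place at column 3.
Row 3: attacked by (1,3)→{1,3,5}; (2,7)→{6,7}; (4,1)→{1,2}; (5,5)→{3,5,7}; (6,2)→{2,5}; (7,6)→{2,6}. Safe: 4. Place at column 4.
Columns [3, 7, 4, 1, 5, 2, 6], r−c [-2, -5, -1, 3, 0, 4, 1], r+c [4, 9, 7, 5, 10, 8, 13] are all distinct, so no two queens attack.

(1,3) (2,7) (3,4) (4,1) (5,5) (6,2) (7,6)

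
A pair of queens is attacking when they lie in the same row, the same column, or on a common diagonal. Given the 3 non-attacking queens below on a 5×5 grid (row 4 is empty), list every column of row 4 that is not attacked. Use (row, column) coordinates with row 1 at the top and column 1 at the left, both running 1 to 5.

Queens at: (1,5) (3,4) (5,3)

(1,5) attacks row 4 at column 5 and diagonals 2.
(3,4) attacks row 4 at column 4 and diagonals 3, 5.
(5,3) attacks row 4 at column 3 and diagonals 2, 4.
Attacked columns: {2, 3, 4, 5}. Safe: {1}.

columns 1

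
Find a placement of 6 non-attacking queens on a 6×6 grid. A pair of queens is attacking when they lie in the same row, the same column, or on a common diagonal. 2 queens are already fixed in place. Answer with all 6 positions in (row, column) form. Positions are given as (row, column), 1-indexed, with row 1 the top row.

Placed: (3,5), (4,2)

Row 1: attacked by (3,5)→{3,5}; (4,2)→{2,5}. Safe: 1, 4, 6. Place at column 4.
Row 2: attacked by (1,4)→{3,4,5}; (3,5)→{4,5,6}; (4,2)→{2,4}. Safe: 1. Place at column 1.
Row 5: attacked by (1,4)→{4}; (2,1)→{1,4}; (3,5)→{3,5}; (4,2)→{1,2,3}. Safe: 6. Place at column 6.
Row 6: attacked by (1,4)→{4}; (2,1)→{1,5}; (3,5)→{2,5}; (4,2)→{2,4}; (5,6)→{5,6}. Safe: 3. Place at column 3.
Columns [4, 1, 5, 2, 6, 3], r−c [-3, 1, -2, 2, -1, 3], r+c [5, 3, 8, 6, 11, 9] are all distinct, so no two queens attack.

(1,4) (2,1) (3,5) (4,2) (5,6) (6,3)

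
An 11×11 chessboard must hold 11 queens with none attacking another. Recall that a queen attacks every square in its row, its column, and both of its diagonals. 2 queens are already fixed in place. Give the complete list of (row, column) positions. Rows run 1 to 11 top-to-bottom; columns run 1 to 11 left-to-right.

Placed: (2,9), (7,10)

Row 1: attacked by (2,9)→{8,9,10}; (7,10)→{4,10}. Safe: 1, 2, 3, 5, 6, 7, 11. Place at column 11.
Row 3: attacked by (1,11)→{9,11}; (2,9)→{8,9,10}; (7,10)→{6,10}. Safe: 1, 2, 3, 4, 5, 7. Place at column 2.
Row 4: attacked by (1,11)→{8,11}; (2,9)→{7,9,11}; (3,2)→{1,2,3}; (7,10)→{7,10}. Safe: 4, 5, 6. Place at column 5.
Row 5: attacked by (1,11)→{7,11}; (2,9)→{6,9}; (3,2)→{2,4}; (4,5)→{4,5,6}; (7,10)→{8,10}. Safe: 1, 3. Place at column 3.
Row 6: attacked by (1,11)→{6,11}; (2,9)→{5,9}; (3,2)→{2,5}; (4,5)→{3,5,7}; (5,3)→{2,3,4}; (7,10)→{9,10,11}. Safe: 1, 8. Place at column 1.
Row 8: attacked by (1,11)→{4,11}; (2,9)→{3,9}; (3,2)→{2,7}; (4,5)→{1,5,9}; (5,3)→{3,6}; (6,1)→{1,3}; (7,10)→{9,10,11}. Safe: 8. Place at column 8.
Row 9: attacked by (1,11)→{3,11}; (2,9)→{2,9}; (3,2)→{2,8}; (4,5)→{5,10}; (5,3)→{3,7}; (6,1)→{1,4}; (7,10)→{8,10}; (8,8)→{7,8,9}. Safe: 6. Place at column 6.
Row 10: attacked by (1,11)→{2,11}; (2,9)→{1,9}; (3,2)→{2,9}; (4,5)→{5,11}; (5,3)→{3,8}; (6,1)→{1,5}; (7,10)→{7,10}; (8,8)→{6,8,10}; (9,6)→{5,6,7}. Safe: 4. Place at column 4.
Row 11: attacked by (1,11)→{1,11}; (2,9)→{9}; (3,2)→{2,10}; (4,5)→{5}; (5,3)→{3,9}; (6,1)→{1,6}; (7,10)→{6,10}; (8,8)→{5,8,11}; (9,6)→{4,6,8}; (10,4)→{3,4,5}. Safe: 7. Place at column 7.
Columns [11, 9, 2, 5, 3, 1, 10, 8, 6, 4, 7], r−c [-10, -7, 1, -1, 2, 5, -3, 0, 3, 6, 4], r+c [12, 11, 5, 9, 8, 7, 17, 16, 15, 14, 18] are all distinct, so no two queens attack.

(1,11) (2,9) (3,2) (4,5) (5,3) (6,1) (7,10) (8,8) (9,6) (10,4) (11,7)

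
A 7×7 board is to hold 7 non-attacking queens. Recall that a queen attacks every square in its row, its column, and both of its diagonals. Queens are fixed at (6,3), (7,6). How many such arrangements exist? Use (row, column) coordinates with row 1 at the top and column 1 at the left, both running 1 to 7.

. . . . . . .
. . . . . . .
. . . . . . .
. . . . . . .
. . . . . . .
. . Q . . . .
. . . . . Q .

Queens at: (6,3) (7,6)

Branch on row 1: col 1 → 0; col 2 → 3; col 4 → 0; col 5 → 0; col 7 → 0.
Sum: 0 + 3 + 0 + 0 + 0 = 3.

3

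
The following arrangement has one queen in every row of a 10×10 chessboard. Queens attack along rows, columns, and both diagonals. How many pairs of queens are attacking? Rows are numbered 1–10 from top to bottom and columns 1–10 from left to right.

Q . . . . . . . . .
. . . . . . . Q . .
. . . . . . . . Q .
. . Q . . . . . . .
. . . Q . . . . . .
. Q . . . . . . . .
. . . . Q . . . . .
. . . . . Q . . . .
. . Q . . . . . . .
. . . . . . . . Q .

10

Same column: (3,9)–(10,9) (column 9); (4,3)–(9,3) (column 3).
Same diagonal: (2,8)–(3,9) (|2−3| = |8−9| = 1); (3,9)–(7,5) (|3−7| = |9−5| = 4); (3,9)–(9,3) (|3−9| = |9−3| = 6); (4,3)–(5,4) (|4−5| = |3−4| = 1); (4,3)–(10,9) (|4−10| = |3−9| = 6); (5,4)–(10,9) (|5−10| = |4−9| = 5); (7,5)–(8,6) (|7−8| = |5−6| = 1); (7,5)–(9,3) (|7−9| = |5−3| = 2).
Total attacking pairs: 10.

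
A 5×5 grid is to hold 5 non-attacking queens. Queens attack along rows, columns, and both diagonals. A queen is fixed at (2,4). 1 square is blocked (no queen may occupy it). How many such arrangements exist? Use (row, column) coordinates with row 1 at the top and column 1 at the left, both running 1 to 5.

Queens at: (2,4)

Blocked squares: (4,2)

2

Branch on row 1: col 1 → 1; col 2 → 1.
Sum: 1 + 1 = 2.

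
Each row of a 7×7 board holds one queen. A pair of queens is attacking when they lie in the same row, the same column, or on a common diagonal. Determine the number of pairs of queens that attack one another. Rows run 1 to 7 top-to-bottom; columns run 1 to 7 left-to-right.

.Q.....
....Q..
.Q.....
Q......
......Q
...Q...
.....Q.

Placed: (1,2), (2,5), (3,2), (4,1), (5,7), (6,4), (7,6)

Same column: (1,2)–(3,2) (column 2).
Same diagonal: (3,2)–(4,1) (|3−4| = |2−1| = 1); (3,2)–(7,6) (|3−7| = |2−6| = 4).
Total attacking pairs: 3.

3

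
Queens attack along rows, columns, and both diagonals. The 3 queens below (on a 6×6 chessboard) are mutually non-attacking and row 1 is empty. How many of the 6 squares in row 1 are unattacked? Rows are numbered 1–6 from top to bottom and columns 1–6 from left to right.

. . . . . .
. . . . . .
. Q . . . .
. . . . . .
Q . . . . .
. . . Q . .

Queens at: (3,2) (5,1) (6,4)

(3,2) attacks row 1 at column 2 and diagonals 4.
(5,1) attacks row 1 at column 1 and diagonals 5.
(6,4) attacks row 1 at column 4.
Attacked columns: {1, 2, 4, 5}. Safe: {3, 6}.

2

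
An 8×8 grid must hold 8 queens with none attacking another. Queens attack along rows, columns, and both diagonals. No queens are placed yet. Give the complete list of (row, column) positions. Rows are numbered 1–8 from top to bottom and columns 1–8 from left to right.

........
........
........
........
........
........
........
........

Row 1: Safe: 1, 2, 3, 4, 5, 6, 7, 8. Place at column 8.
Row 2: attacked by (1,8)→{7,8}. Safe: 1, 2, 3, 4, 5, 6. Place at column 3.
Row 3: attacked by (1,8)→{6,8}; (2,3)→{2,3,4}. Safe: 1, 5, 7. Place at column 1.
Row 4: attacked by (1,8)→{5,8}; (2,3)→{1,3,5}; (3,1)→{1,2}. Safe: 4, 6, 7. Place at column 6.
Row 5: attacked by (1,8)→{4,8}; (2,3)→{3,6}; (3,1)→{1,3}; (4,6)→{5,6,7}. Safe: 2. Place at column 2.
Row 6: attacked by (1,8)→{3,8}; (2,3)→{3,7}; (3,1)→{1,4}; (4,6)→{4,6,8}; (5,2)→{1,2,3}. Safe: 5. Place at column 5.
Row 7: attacked by (1,8)→{2,8}; (2,3)→{3,8}; (3,1)→{1,5}; (4,6)→{3,6}; (5,2)→{2,4}; (6,5)→{4,5,6}. Safe: 7. Place at column 7.
Row 8: attacked by (1,8)→{1,8}; (2,3)→{3}; (3,1)→{1,6}; (4,6)→{2,6}; (5,2)→{2,5}; (6,5)→{3,5,7}; (7,7)→{6,7,8}. Safe: 4. Place at column 4.
Columns [8, 3, 1, 6, 2, 5, 7, 4], r−c [-7, -1, 2, -2, 3, 1, 0, 4], r+c [9, 5, 4, 10, 7, 11, 14, 12] are all distinct, so no two queens attack.

(1,8) (2,3) (3,1) (4,6) (5,2) (6,5) (7,7) (8,4)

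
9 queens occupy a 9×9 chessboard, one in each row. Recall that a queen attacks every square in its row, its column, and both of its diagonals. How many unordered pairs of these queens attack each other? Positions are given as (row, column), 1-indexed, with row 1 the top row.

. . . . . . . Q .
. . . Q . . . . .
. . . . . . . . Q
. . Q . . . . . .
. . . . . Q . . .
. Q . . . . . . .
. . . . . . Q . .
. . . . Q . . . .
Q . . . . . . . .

All columns are distinct and no two queens satisfy |Δrow| = |Δcol|, so no pair attacks.

0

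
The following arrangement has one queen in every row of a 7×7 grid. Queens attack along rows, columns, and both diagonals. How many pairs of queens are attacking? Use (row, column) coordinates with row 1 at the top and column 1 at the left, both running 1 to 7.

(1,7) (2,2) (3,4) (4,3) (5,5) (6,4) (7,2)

Same column: (2,2)–(7,2) (column 2); (3,4)–(6,4) (column 4).
Same diagonal: (2,2)–(5,5) (|2−5| = |2−5| = 3); (3,4)–(4,3) (|3−4| = |4−3| = 1); (5,5)–(6,4) (|5−6| = |5−4| = 1).
Total attacking pairs: 5.

5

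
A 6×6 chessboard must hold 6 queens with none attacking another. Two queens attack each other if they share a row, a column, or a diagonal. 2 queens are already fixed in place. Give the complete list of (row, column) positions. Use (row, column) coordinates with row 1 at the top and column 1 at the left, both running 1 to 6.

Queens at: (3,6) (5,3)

(1,2) (2,4) (3,6) (4,1) (5,3) (6,5)

Row 1: attacked by (3,6)→{4,6}; (5,3)→{3}. Safe: 1, 2, 5. Place at column 2.
Row 2: attacked by (1,2)→{1,2,3}; (3,6)→{5,6}; (5,3)→{3,6}. Safe: 4. Place at column 4.
Row 4: attacked by (1,2)→{2,5}; (2,4)→{2,4,6}; (3,6)→{5,6}; (5,3)→{2,3,4}. Safe: 1. Place at column 1.
Row 6: attacked by (1,2)→{2}; (2,4)→{4}; (3,6)→{3,6}; (4,1)→{1,3}; (5,3)→{2,3,4}. Safe: 5. Place at column 5.
Columns [2, 4, 6, 1, 3, 5], r−c [-1, -2, -3, 3, 2, 1], r+c [3, 6, 9, 5, 8, 11] are all distinct, so no two queens attack.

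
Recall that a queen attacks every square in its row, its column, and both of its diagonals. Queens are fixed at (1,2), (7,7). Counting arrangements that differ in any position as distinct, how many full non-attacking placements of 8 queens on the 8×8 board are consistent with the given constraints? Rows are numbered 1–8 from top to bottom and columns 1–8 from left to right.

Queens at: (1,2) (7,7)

Branch on row 2: col 4 → 1; col 5 → 0; col 6 → 1; col 8 → 1.
Sum: 1 + 0 + 1 + 1 = 3.

3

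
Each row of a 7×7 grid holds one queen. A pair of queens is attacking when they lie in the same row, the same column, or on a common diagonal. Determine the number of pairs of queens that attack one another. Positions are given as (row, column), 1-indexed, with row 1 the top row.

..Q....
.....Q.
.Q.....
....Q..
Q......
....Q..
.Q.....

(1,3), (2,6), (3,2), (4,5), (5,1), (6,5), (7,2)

Same column: (3,2)–(7,2) (column 2); (4,5)–(6,5) (column 5).
Same diagonal: (3,2)–(6,5) (|3−6| = |2−5| = 3); (4,5)–(7,2) (|4−7| = |5−2| = 3).
Total attacking pairs: 4.

4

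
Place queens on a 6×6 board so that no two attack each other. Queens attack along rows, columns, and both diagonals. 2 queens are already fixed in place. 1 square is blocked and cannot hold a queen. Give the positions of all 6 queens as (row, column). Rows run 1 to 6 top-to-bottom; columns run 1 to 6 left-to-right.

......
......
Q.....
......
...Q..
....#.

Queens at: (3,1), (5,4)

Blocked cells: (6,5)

Row 1: attacked by (3,1)→{1,3}; (5,4)→{4}. Safe: 2, 5, 6. Place at column 5.
Row 2: attacked by (1,5)→{4,5,6}; (3,1)→{1,2}; (5,4)→{1,4}. Safe: 3. Place at column 3.
Row 4: attacked by (1,5)→{2,5}; (2,3)→{1,3,5}; (3,1)→{1,2}; (5,4)→{3,4,5}. Safe: 6. Place at column 6.
Row 6: attacked by (1,5)→{5}; (2,3)→{3}; (3,1)→{1,4}; (4,6)→{4,6}; (5,4)→{3,4,5}. Blocked: 5. Safe: 2. Place at column 2.
Columns [5, 3, 1, 6, 4, 2], r−c [-4, -1, 2, -2, 1, 4], r+c [6, 5, 4, 10, 9, 8] are all distinct, so no two queens attack.

(1,5) (2,3) (3,1) (4,6) (5,4) (6,2)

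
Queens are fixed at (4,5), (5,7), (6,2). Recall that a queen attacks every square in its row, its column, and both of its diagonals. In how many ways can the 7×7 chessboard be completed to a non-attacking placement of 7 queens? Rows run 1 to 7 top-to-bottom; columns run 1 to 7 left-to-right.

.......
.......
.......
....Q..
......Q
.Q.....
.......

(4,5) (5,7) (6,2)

1

Branch on row 1: col 1 → 0; col 4 → 0; col 6 → 1.
Sum: 0 + 0 + 1 = 1.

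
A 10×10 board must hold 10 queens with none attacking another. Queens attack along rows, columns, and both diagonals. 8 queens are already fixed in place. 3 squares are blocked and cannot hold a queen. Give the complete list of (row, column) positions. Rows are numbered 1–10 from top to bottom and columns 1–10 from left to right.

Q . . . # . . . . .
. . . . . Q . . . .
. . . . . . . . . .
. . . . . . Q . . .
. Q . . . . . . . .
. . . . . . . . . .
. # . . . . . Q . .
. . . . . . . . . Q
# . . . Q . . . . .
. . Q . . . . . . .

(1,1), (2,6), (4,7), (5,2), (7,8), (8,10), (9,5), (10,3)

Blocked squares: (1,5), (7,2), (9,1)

(1,1) (2,6) (3,9) (4,7) (5,2) (6,4) (7,8) (8,10) (9,5) (10,3)

Row 3: attacked by (1,1)→{1,3}; (2,6)→{5,6,7}; (4,7)→{6,7,8}; (5,2)→{2,4}; (7,8)→{4,8}; (8,10)→{5,10}; (9,5)→{5}; (10,3)→{3,10}. Safe: 9. Place at column 9.
Row 6: attacked by (1,1)→{1,6}; (2,6)→{2,6,10}; (3,9)→{6,9}; (4,7)→{5,7,9}; (5,2)→{1,2,3}; (7,8)→{7,8,9}; (8,10)→{8,10}; (9,5)→{2,5,8}; (10,3)→{3,7}. Safe: 4. Place at column 4.
Columns [1, 6, 9, 7, 2, 4, 8, 10, 5, 3], r−c [0, -4, -6, -3, 3, 2, -1, -2, 4, 7], r+c [2, 8, 12, 11, 7, 10, 15, 18, 14, 13] are all distinct, so no two queens attack.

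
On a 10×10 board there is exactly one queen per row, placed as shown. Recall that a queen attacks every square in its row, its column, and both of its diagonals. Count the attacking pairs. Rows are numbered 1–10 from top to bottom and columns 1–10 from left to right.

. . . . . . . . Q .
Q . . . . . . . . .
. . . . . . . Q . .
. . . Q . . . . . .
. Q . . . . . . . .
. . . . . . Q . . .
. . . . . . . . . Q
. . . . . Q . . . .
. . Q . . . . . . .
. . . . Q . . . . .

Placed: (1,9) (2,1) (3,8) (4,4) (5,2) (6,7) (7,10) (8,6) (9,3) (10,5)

0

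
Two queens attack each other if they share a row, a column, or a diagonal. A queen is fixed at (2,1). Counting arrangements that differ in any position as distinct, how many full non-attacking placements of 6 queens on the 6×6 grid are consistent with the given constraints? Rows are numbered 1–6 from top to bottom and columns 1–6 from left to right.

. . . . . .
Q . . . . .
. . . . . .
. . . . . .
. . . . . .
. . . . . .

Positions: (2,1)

1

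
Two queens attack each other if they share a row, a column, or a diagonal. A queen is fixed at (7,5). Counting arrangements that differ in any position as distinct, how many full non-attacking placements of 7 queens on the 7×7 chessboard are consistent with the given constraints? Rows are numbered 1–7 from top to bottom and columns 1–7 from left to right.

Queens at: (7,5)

6

Branch on row 1: col 1 → 1; col 2 → 1; col 3 → 2; col 4 → 1; col 6 → 0; col 7 → 1.
Sum: 1 + 1 + 2 + 1 + 0 + 1 = 6.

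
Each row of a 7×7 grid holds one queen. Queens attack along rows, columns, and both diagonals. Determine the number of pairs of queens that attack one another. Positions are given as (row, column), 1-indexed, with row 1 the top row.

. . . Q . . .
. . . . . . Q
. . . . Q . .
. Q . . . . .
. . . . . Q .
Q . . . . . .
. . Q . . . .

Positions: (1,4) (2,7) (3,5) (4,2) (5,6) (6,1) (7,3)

All columns are distinct and no two queens satisfy |Δrow| = |Δcol|, so no pair attacks.

0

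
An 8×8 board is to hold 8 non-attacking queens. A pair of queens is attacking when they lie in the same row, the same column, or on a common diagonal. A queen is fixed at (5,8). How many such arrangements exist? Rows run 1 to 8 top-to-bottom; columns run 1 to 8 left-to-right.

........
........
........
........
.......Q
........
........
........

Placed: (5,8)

18

Branch on row 1: col 1 → 1; col 2 → 1; col 3 → 4; col 5 → 5; col 6 → 4; col 7 → 3.
Sum: 1 + 1 + 4 + 5 + 4 + 3 = 18.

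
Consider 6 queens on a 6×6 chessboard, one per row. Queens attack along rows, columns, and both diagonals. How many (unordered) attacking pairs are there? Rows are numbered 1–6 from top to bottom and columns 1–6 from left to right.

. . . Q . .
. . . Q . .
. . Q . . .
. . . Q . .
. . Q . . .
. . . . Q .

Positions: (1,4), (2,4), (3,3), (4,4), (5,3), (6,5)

7

Same column: (1,4)–(2,4) (column 4); (1,4)–(4,4) (column 4); (2,4)–(4,4) (column 4); (3,3)–(5,3) (column 3).
Same diagonal: (2,4)–(3,3) (|2−3| = |4−3| = 1); (3,3)–(4,4) (|3−4| = |3−4| = 1); (4,4)–(5,3) (|4−5| = |4−3| = 1).
Total attacking pairs: 7.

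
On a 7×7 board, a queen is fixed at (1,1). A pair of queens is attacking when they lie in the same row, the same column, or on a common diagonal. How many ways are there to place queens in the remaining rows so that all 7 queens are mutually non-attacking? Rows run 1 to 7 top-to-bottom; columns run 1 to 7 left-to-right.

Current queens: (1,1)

4

Branch on row 2: col 3 → 1; col 4 → 1; col 5 → 1; col 6 → 1; col 7 → 0.
Sum: 1 + 1 + 1 + 1 + 0 = 4.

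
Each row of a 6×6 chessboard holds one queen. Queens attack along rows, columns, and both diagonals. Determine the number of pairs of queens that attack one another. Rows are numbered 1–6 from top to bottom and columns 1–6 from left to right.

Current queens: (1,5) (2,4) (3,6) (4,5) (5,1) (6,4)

6

Same column: (1,5)–(4,5) (column 5); (2,4)–(6,4) (column 4).
Same diagonal: (1,5)–(2,4) (|1−2| = |5−4| = 1); (1,5)–(5,1) (|1−5| = |5−1| = 4); (2,4)–(5,1) (|2−5| = |4−1| = 3); (3,6)–(4,5) (|3−4| = |6−5| = 1).
Total attacking pairs: 6.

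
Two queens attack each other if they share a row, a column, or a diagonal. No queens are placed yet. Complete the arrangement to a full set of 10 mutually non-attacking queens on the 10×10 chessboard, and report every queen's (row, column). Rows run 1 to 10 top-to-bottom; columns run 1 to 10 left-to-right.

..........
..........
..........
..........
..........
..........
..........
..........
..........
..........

Row 1: Safe: 1, 2, 3, 4, 5, 6, 7, 8, 9, 10. Place at column 5.
Row 2: attacked by (1,5)→{4,5,6}. Safe: 1, 2, 3, 7, 8, 9, 10. Place at column 3.
Row 3: attacked by (1,5)→{3,5,7}; (2,3)→{2,3,4}. Safe: 1, 6, 8, 9, 10. Place at column 9.
Row 4: attacked by (1,5)→{2,5,8}; (2,3)→{1,3,5}; (3,9)→{8,9,10}. Safe: 4, 6, 7. Place at column 6.
Row 5: attacked by (1,5)→{1,5,9}; (2,3)→{3,6}; (3,9)→{7,9}; (4,6)→{5,6,7}. Safe: 2, 4, 8, 10. Place at column 8.
Row 6: attacked by (1,5)→{5,10}; (2,3)→{3,7}; (3,9)→{6,9}; (4,6)→{4,6,8}; (5,8)→{7,8,9}. Safe: 1, 2. Place at column 2.
Row 7: attacked by (1,5)→{5}; (2,3)→{3,8}; (3,9)→{5,9}; (4,6)→{3,6,9}; (5,8)→{6,8,10}; (6,2)→{1,2,3}. Safe: 4, 7. Place at column 4.
Row 8: attacked by (1,5)→{5}; (2,3)→{3,9}; (3,9)→{4,9}; (4,6)→{2,6,10}; (5,8)→{5,8}; (6,2)→{2,4}; (7,4)→{3,4,5}. Safe: 1, 7. Place at column 1.
Row 9: attacked by (1,5)→{5}; (2,3)→{3,10}; (3,9)→{3,9}; (4,6)→{1,6}; (5,8)→{4,8}; (6,2)→{2,5}; (7,4)→{2,4,6}; (8,1)→{1,2}. Safe: 7. Place at column 7.
Row 10: attacked by (1,5)→{5}; (2,3)→{3}; (3,9)→{2,9}; (4,6)→{6}; (5,8)→{3,8}; (6,2)→{2,6}; (7,4)→{1,4,7}; (8,1)→{1,3}; (9,7)→{6,7,8}. Safe: 10. Place at column 10.
Columns [5, 3, 9, 6, 8, 2, 4, 1, 7, 10], r−c [-4, -1, -6, -2, -3, 4, 3, 7, 2, 0], r+c [6, 5, 12, 10, 13, 8, 11, 9, 16, 20] are all distinct, so no two queens attack.

(1,5) (2,3) (3,9) (4,6) (5,8) (6,2) (7,4) (8,1) (9,7) (10,10)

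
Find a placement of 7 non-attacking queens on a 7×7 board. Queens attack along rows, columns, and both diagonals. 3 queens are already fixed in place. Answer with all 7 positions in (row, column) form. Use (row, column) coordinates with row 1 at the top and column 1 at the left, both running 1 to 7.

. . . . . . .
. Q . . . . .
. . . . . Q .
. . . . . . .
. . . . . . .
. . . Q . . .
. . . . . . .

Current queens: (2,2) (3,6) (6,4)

(1,5) (2,2) (3,6) (4,3) (5,7) (6,4) (7,1)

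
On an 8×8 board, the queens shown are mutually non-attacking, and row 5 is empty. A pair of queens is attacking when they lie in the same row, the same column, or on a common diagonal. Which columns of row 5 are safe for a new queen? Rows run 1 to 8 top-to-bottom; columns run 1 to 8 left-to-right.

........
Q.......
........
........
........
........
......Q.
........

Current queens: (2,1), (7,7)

columns 2, 3, 6, 8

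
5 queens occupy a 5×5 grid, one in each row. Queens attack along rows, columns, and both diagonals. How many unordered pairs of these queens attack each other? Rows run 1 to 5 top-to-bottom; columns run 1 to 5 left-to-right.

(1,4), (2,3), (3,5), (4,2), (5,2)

Same column: (4,2)–(5,2) (column 2).
Same diagonal: (1,4)–(2,3) (|1−2| = |4−3| = 1).
Total attacking pairs: 2.

2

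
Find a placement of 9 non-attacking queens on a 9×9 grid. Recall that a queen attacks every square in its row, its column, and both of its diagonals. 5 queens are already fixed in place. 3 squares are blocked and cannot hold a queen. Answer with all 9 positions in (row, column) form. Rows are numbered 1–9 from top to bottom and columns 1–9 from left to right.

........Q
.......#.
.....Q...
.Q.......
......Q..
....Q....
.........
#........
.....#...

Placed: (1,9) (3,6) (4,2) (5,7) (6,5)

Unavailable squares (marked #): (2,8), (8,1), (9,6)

Row 2: attacked by (1,9)→{8,9}; (3,6)→{5,6,7}; (4,2)→{2,4}; (5,7)→{4,7}; (6,5)→{1,5,9}. Blocked: 8. Safe: 3. Place at column 3.
Row 7: attacked by (1,9)→{3,9}; (2,3)→{3,8}; (3,6)→{2,6}; (4,2)→{2,5}; (5,7)→{5,7,9}; (6,5)→{4,5,6}. Safe: 1. Place at column 1.
Row 8: attacked by (1,9)→{2,9}; (2,3)→{3,9}; (3,6)→{1,6}; (4,2)→{2,6}; (5,7)→{4,7}; (6,5)→{3,5,7}; (7,1)→{1,2}. Blocked: 1. Safe: 8. Place at column 8.
Row 9: attacked by (1,9)→{1,9}; (2,3)→{3}; (3,6)→{6}; (4,2)→{2,7}; (5,7)→{3,7}; (6,5)→{2,5,8}; (7,1)→{1,3}; (8,8)→{7,8,9}. Blocked: 6. Safe: 4. Place at column 4.
Columns [9, 3, 6, 2, 7, 5, 1, 8, 4], r−c [-8, -1, -3, 2, -2, 1, 6, 0, 5], r+c [10, 5, 9, 6, 12, 11, 8, 16, 13] are all distinct, so no two queens attack.

(1,9) (2,3) (3,6) (4,2) (5,7) (6,5) (7,1) (8,8) (9,4)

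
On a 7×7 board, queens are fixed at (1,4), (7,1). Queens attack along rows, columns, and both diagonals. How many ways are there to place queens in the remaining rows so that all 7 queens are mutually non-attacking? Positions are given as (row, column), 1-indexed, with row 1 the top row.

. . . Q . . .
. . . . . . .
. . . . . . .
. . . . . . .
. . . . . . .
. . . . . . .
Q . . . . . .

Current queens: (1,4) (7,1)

Branch on row 2: col 2 → 0; col 7 → 1.
Sum: 0 + 1 = 1.

1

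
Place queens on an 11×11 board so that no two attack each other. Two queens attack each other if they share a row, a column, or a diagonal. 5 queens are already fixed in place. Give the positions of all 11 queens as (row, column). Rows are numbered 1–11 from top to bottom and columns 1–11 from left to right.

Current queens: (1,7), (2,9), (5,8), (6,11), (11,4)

(1,7) (2,9) (3,3) (4,1) (5,8) (6,11) (7,5) (8,2) (9,10) (10,6) (11,4)

Row 3: attacked by (1,7)→{5,7,9}; (2,9)→{8,9,10}; (5,8)→{6,8,10}; (6,11)→{8,11}; (11,4)→{4}. Safe: 1, 2, 3. Place at column 3.
Row 4: attacked by (1,7)→{4,7,10}; (2,9)→{7,9,11}; (3,3)→{2,3,4}; (5,8)→{7,8,9}; (6,11)→{9,11}; (11,4)→{4,11}. Safe: 1, 5, 6. Place at column 1.
Row 7: attacked by (1,7)→{1,7}; (2,9)→{4,9}; (3,3)→{3,7}; (4,1)→{1,4}; (5,8)→{6,8,10}; (6,11)→{10,11}; (11,4)→{4,8}. Safe: 2, 5. Place at column 5.
Row 8: attacked by (1,7)→{7}; (2,9)→{3,9}; (3,3)→{3,8}; (4,1)→{1,5}; (5,8)→{5,8,11}; (6,11)→{9,11}; (7,5)→{4,5,6}; (11,4)→{1,4,7}. Safe: 2, 10. Place at column 2.
Row 9: attacked by (1,7)→{7}; (2,9)→{2,9}; (3,3)→{3,9}; (4,1)→{1,6}; (5,8)→{4,8}; (6,11)→{8,11}; (7,5)→{3,5,7}; (8,2)→{1,2,3}; (11,4)→{2,4,6}. Safe: 10. Place at column 10.
Row 10: attacked by (1,7)→{7}; (2,9)→{1,9}; (3,3)→{3,10}; (4,1)→{1,7}; (5,8)→{3,8}; (6,11)→{7,11}; (7,5)→{2,5,8}; (8,2)→{2,4}; (9,10)→{9,10,11}; (11,4)→{3,4,5}. Safe: 6. Place at column 6.
Columns [7, 9, 3, 1, 8, 11, 5, 2, 10, 6, 4], r−c [-6, -7, 0, 3, -3, -5, 2, 6, -1, 4, 7], r+c [8, 11, 6, 5, 13, 17, 12, 10, 19, 16, 15] are all distinct, so no two queens attack.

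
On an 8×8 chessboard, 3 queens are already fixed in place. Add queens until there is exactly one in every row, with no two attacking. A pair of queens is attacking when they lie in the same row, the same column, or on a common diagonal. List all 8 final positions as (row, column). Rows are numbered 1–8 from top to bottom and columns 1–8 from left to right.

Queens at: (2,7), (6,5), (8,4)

(1,2) (2,7) (3,3) (4,6) (5,8) (6,5) (7,1) (8,4)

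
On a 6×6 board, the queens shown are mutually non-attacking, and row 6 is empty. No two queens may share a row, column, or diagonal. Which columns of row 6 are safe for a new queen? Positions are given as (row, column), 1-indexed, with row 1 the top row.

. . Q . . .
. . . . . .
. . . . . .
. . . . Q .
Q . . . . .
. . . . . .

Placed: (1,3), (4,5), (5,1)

(1,3) attacks row 6 at column 3.
(4,5) attacks row 6 at column 5 and diagonals 3.
(5,1) attacks row 6 at column 1 and diagonals 2.
Attacked columns: {1, 2, 3, 5}. Safe: {4, 6}.

columns 4, 6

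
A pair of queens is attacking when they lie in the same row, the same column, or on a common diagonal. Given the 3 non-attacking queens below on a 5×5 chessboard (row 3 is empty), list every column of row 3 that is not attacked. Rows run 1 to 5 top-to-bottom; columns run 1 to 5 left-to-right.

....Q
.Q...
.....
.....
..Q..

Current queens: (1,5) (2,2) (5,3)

(1,5) attacks row 3 at column 5 and diagonals 3.
(2,2) attacks row 3 at column 2 and diagonals 1, 3.
(5,3) attacks row 3 at column 3 and diagonals 1, 5.
Attacked columns: {1, 2, 3, 5}. Safe: {4}.

columns 4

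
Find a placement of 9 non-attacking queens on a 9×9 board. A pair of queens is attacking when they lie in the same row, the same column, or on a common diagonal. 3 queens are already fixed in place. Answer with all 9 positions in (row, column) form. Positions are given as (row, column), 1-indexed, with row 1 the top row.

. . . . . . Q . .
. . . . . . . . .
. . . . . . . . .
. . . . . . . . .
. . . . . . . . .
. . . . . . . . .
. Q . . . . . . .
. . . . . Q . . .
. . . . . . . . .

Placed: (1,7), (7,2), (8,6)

(1,7) (2,4) (3,8) (4,1) (5,5) (6,9) (7,2) (8,6) (9,3)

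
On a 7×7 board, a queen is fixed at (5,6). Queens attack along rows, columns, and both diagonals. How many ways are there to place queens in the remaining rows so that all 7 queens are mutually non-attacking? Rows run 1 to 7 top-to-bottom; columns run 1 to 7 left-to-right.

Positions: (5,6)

Branch on row 1: col 1 → 1; col 3 → 1; col 4 → 2; col 5 → 1; col 7 → 1.
Sum: 1 + 1 + 2 + 1 + 1 = 6.

6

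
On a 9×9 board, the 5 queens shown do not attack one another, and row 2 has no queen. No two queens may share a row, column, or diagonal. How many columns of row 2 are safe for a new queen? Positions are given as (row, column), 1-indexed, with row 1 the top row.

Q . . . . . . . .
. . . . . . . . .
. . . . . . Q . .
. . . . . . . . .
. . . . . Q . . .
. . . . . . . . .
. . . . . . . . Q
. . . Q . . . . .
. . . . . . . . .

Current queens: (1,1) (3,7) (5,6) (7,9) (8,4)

1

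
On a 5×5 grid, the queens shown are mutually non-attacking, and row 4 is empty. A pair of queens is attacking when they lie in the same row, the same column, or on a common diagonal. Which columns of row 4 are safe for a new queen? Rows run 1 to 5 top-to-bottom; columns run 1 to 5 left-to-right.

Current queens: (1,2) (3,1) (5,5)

(1,2) attacks row 4 at column 2 and diagonals 5.
(3,1) attacks row 4 at column 1 and diagonals 2.
(5,5) attacks row 4 at column 5 and diagonals 4.
Attacked columns: {1, 2, 4, 5}. Safe: {3}.

columns 3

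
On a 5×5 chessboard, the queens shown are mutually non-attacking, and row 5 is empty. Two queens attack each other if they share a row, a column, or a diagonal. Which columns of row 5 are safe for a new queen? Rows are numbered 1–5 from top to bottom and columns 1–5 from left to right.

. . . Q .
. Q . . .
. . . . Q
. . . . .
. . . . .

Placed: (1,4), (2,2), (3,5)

(1,4) attacks row 5 at column 4.
(2,2) attacks row 5 at column 2 and diagonals 5.
(3,5) attacks row 5 at column 5 and diagonals 3.
Attacked columns: {2, 3, 4, 5}. Safe: {1}.

columns 1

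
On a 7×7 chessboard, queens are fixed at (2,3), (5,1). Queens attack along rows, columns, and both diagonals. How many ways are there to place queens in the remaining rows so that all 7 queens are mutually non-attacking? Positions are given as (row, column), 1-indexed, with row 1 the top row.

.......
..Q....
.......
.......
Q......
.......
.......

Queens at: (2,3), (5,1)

2

Branch on row 1: col 6 → 2; col 7 → 0.
Sum: 2 + 0 = 2.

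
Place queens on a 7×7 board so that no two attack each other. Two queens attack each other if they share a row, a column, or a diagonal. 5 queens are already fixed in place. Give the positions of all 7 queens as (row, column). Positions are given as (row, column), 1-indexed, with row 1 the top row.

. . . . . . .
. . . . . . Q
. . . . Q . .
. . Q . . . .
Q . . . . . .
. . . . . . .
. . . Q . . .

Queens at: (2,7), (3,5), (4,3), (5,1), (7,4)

(1,2) (2,7) (3,5) (4,3) (5,1) (6,6) (7,4)

Row 1: attacked by (2,7)→{6,7}; (3,5)→{3,5,7}; (4,3)→{3,6}; (5,1)→{1,5}; (7,4)→{4}. Safe: 2. Place at column 2.
Row 6: attacked by (1,2)→{2,7}; (2,7)→{3,7}; (3,5)→{2,5}; (4,3)→{1,3,5}; (5,1)→{1,2}; (7,4)→{3,4,5}. Safe: 6. Place at column 6.
Columns [2, 7, 5, 3, 1, 6, 4], r−c [-1, -5, -2, 1, 4, 0, 3], r+c [3, 9, 8, 7, 6, 12, 11] are all distinct, so no two queens attack.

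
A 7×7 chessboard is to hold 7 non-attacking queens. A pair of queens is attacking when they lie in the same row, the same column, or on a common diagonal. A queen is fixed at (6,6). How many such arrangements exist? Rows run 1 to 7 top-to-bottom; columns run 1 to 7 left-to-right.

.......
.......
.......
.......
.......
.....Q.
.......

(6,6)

4

Branch on row 1: col 2 → 1; col 3 → 1; col 4 → 0; col 5 → 1; col 7 → 1.
Sum: 1 + 1 + 0 + 1 + 1 = 4.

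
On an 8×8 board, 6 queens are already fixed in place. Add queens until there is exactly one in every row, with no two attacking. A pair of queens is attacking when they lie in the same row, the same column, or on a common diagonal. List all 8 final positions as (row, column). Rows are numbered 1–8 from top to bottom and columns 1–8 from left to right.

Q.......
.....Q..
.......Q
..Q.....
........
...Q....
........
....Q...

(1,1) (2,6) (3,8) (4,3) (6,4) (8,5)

(1,1) (2,6) (3,8) (4,3) (5,7) (6,4) (7,2) (8,5)

Row 5: attacked by (1,1)→{1,5}; (2,6)→{3,6}; (3,8)→{6,8}; (4,3)→{2,3,4}; (6,4)→{3,4,5}; (8,5)→{2,5,8}. Safe: 7. Place at column 7.
Row 7: attacked by (1,1)→{1,7}; (2,6)→{1,6}; (3,8)→{4,8}; (4,3)→{3,6}; (5,7)→{5,7}; (6,4)→{3,4,5}; (8,5)→{4,5,6}. Safe: 2. Place at column 2.
Columns [1, 6, 8, 3, 7, 4, 2, 5], r−c [0, -4, -5, 1, -2, 2, 5, 3], r+c [2, 8, 11, 7, 12, 10, 9, 13] are all distinct, so no two queens attack.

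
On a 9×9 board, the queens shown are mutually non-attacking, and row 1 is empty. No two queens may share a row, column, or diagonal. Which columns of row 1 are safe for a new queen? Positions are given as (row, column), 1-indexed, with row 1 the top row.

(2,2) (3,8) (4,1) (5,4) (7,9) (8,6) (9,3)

columns 5, 7

(2,2) attacks row 1 at column 2 and diagonals 1, 3.
(3,8) attacks row 1 at column 8 and diagonals 6.
(4,1) attacks row 1 at column 1 and diagonals 4.
(5,4) attacks row 1 at column 4 and diagonals 8.
(7,9) attacks row 1 at column 9 and diagonals 3.
(8,6) attacks row 1 at column 6.
(9,3) attacks row 1 at column 3.
Attacked columns: {1, 2, 3, 4, 6, 8, 9}. Safe: {5, 7}.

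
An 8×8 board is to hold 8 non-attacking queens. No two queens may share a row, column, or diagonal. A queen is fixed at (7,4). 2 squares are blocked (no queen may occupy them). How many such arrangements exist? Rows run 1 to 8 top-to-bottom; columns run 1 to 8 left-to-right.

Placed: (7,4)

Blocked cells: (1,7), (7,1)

8

Branch on row 1: col 1 → 0; col 2 → 0; col 3 → 3; col 5 → 3; col 6 → 1; col 8 → 1.
Sum: 0 + 0 + 3 + 3 + 1 + 1 = 8.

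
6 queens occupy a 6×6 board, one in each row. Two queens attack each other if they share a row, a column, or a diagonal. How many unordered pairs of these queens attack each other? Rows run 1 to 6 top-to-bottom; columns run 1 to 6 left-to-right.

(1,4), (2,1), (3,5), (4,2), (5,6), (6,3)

0

All columns are distinct and no two queens satisfy |Δrow| = |Δcol|, so no pair attacks.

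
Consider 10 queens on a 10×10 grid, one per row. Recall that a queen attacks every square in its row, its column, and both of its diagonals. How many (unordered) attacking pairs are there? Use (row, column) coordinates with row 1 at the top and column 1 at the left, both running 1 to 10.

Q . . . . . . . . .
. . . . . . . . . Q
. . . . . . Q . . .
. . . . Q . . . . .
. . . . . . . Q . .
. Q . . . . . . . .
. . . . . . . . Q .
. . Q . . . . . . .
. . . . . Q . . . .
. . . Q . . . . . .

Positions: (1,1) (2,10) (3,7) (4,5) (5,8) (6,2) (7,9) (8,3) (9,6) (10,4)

0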